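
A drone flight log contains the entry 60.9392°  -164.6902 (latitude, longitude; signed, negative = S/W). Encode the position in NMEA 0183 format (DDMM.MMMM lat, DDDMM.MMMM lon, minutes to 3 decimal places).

6056.352,N / 16441.412,W

Lat: fractional part 0.939200 → 56.35200 minutes
Longitude is negative → W; |value| = 164.690200
Lon: minutes = (164.690200 − 164) × 60 = 41.41200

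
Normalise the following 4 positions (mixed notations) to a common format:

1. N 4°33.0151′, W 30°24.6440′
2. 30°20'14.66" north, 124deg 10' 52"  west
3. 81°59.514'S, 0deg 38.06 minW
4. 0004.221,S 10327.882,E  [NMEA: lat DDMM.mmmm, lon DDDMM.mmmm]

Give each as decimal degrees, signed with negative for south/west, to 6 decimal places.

Point 1:
  Lat: 33.0151′ = 0.550252°; total 4.5502517
  N ⇒ keep positive
  Lon: 30 + 24.644/60 = 30.4107333
  hemisphere W, so the sign is −
Point 2:
  φ: 30° + 20/60 + 14.66/3600 = 30 + 0.333333 + 0.004072 = 30.3374056
  N → positive
  λ: 124 + 10/60 + 52/3600 = 124.1811111
  W → negative
Point 3:
  Latitude: 59.514′ = 0.991900°; total 81.9919000
  hemisphere S, so the sign is −
  λ: 0 + 38.06/60 = 0.6343333
  W → negative
Point 4:
  φ: split at 2 digits → 00° and 4.221′; 0 + 4.221/60 = 0.0703500
  hemisphere S, so the sign is −
  λ: degrees = first 3 digits = 103, minutes = 27.882; 103 + 27.882/60 = 103.4647000
  E ⇒ keep positive

1. 4.550252, -30.410733
2. 30.337406, -124.181111
3. -81.991900, -0.634333
4. -0.070350, 103.464700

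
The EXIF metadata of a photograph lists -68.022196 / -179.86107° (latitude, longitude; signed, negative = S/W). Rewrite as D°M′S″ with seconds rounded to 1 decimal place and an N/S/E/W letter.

Latitude is negative → S; |value| = 68.022196
φ: 0.022196° → 1.33176′; 0.33176 × 60 = 19.906″
Longitude is negative → W; |value| = 179.861070
Lon: 0.861070° → 51.66420′; 0.66420 × 60 = 39.852″

68°01′19.9″ S, 179°51′39.9″ W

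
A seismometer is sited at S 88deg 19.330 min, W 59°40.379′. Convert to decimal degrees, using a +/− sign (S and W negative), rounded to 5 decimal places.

Latitude: 19.33′ = 0.322167°; total 88.322167
S ⇒ negate
Longitude: 59 + 40.379/60 = 59.672983
W → negative

-88.32217, -59.67298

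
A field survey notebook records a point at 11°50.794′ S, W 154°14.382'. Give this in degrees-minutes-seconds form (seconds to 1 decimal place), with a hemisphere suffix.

φ: fractional minutes 0.79400 × 60 = 47.640″
Longitude: 14.38200′ → 14′ and 0.38200 × 60 = 22.920″

11°50′47.6″ S, 154°14′22.9″ W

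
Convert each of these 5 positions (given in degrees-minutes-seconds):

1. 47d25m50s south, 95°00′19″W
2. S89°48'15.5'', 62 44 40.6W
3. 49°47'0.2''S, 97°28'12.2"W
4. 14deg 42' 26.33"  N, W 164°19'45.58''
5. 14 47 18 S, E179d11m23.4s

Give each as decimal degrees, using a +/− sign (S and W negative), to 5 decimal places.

1. -47.43056, -95.00528
2. -89.80431, -62.74461
3. -49.78339, -97.47006
4. 14.70731, -164.32933
5. -14.78833, 179.18983

Point 1:
  φ: 47° + 25/60 + 50/3600 = 47 + 0.416667 + 0.013889 = 47.430556
  hemisphere S, so the sign is −
  Lon: 95 + 0/60 + 19/3600 = 95.005278
  W → negative
Point 2:
  φ: 89° + 48/60 + 15.5/3600 = 89 + 0.800000 + 0.004306 = 89.804306
  S ⇒ negate
  Lon: 44′ + 40.6″ = 44.67667′; 62 + 44.67667/60 = 62.744611
  W → negative
Point 3:
  Latitude: 49° + 47/60 + 0.2/3600 = 49 + 0.783333 + 0.000056 = 49.783389
  S ⇒ negate
  Lon: 97° + 28/60 + 12.2/3600 = 97 + 0.466667 + 0.003389 = 97.470056
  hemisphere W, so the sign is −
Point 4:
  Lat: 42′ + 26.33″ = 42.43883′; 14 + 42.43883/60 = 14.707314
  N → positive
  Longitude: 164 + 19/60 + 45.58/3600 = 164.329328
  W ⇒ negate
Point 5:
  Latitude: 14 + 47/60 + 18/3600 = 14.788333
  hemisphere S, so the sign is −
  Longitude: 179 + 11/60 + 23.4/3600 = 179.189833
  E → positive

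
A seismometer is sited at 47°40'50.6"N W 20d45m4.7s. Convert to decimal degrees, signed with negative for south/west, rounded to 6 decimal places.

Latitude: 47° + 40/60 + 50.6/3600 = 47 + 0.666667 + 0.014056 = 47.6807222
N ⇒ keep positive
Longitude: 20 + 45/60 + 4.7/3600 = 20.7513056
hemisphere W, so the sign is −

47.680722, -20.751306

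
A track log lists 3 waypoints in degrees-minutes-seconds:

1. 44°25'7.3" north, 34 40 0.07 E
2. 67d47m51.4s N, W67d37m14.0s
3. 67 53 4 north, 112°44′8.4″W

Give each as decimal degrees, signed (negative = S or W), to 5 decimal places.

Point 1:
  φ: 44° + 25/60 + 7.3/3600 = 44 + 0.416667 + 0.002028 = 44.418694
  N ⇒ keep positive
  Longitude: 34° + 40/60 + 0.07/3600 = 34 + 0.666667 + 0.000019 = 34.666686
  E ⇒ keep positive
Point 2:
  Lat: 47′ + 51.4″ = 47.85667′; 67 + 47.85667/60 = 67.797611
  N → positive
  Longitude: 67° + 37/60 + 14/3600 = 67 + 0.616667 + 0.003889 = 67.620556
  W ⇒ negate
Point 3:
  φ: 67 + 53/60 + 4/3600 = 67.884444
  N ⇒ keep positive
  Longitude: 112° + 44/60 + 8.4/3600 = 112 + 0.733333 + 0.002333 = 112.735667
  W ⇒ negate

1. 44.41869, 34.66669
2. 67.79761, -67.62056
3. 67.88444, -112.73567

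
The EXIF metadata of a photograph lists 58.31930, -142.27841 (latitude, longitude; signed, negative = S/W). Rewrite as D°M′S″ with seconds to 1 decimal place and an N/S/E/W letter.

58°19′9.5″ N, 142°16′42.3″ W

Latitude: 0.319300° → 19.15800′; 0.15800 × 60 = 9.480″
Longitude is negative → W; |value| = 142.278410
Lon: 0.278410° → 16.70460′; 0.70460 × 60 = 42.276″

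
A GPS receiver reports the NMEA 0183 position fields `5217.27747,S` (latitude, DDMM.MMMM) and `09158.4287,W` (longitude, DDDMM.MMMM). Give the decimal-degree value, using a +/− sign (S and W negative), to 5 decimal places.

-52.28796, -91.97381

φ: degrees = first 2 digits = 52, minutes = 17.27747; 52 + 17.27747/60 = 52.287958
S ⇒ negate
Lon: split at 3 digits → 091° and 58.4287′; 91 + 58.4287/60 = 91.973812
W → negative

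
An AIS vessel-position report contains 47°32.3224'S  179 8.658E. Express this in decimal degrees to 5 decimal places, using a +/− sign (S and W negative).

-47.53871, 179.14430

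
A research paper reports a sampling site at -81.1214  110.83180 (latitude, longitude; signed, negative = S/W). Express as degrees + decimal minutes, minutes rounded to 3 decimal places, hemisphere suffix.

81° 7.284′ S, 110° 49.908′ E

Latitude is negative → S; |value| = 81.121400
Lat: fractional part 0.121400 → 7.28400 minutes
λ: minutes = (110.831800 − 110) × 60 = 49.90800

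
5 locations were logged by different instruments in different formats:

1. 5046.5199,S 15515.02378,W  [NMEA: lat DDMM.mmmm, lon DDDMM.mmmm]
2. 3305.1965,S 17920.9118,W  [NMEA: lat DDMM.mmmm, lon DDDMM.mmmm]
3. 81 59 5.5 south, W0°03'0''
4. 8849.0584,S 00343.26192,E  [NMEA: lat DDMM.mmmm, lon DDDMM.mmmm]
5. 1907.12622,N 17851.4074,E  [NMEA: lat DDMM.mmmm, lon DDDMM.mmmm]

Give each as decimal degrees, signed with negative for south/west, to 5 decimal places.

1. -50.77533, -155.25040
2. -33.08661, -179.34853
3. -81.98486, -0.05000
4. -88.81764, 3.72103
5. 19.11877, 178.85679

Point 1:
  φ: degrees = first 2 digits = 50, minutes = 46.5199; 50 + 46.5199/60 = 50.775332
  S → negative
  Longitude: split at 3 digits → 155° and 15.02378′; 155 + 15.02378/60 = 155.250396
  W → negative
Point 2:
  φ: degrees = first 2 digits = 33, minutes = 5.1965; 33 + 5.1965/60 = 33.086608
  S → negative
  Lon: split at 3 digits → 179° and 20.9118′; 179 + 20.9118/60 = 179.348530
  W ⇒ negate
Point 3:
  Latitude: 81° + 59/60 + 5.5/3600 = 81 + 0.983333 + 0.001528 = 81.984861
  S → negative
  λ: 0 + 3/60 + 0/3600 = 0.050000
  W → negative
Point 4:
  φ: degrees = first 2 digits = 88, minutes = 49.0584; 88 + 49.0584/60 = 88.817640
  S ⇒ negate
  Longitude: degrees = first 3 digits = 3, minutes = 43.26192; 3 + 43.26192/60 = 3.721032
  E ⇒ keep positive
Point 5:
  Lat: degrees = first 2 digits = 19, minutes = 7.12622; 19 + 7.12622/60 = 19.118770
  N → positive
  λ: degrees = first 3 digits = 178, minutes = 51.4074; 178 + 51.4074/60 = 178.856790
  E → positive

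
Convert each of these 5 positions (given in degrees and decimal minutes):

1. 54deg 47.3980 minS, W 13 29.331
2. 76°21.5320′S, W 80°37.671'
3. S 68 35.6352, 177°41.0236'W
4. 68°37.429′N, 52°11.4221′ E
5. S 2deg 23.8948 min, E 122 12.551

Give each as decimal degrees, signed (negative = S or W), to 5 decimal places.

Point 1:
  Latitude: 54 + 47.398/60 = 54.789967
  S → negative
  Longitude: 29.331′ = 0.488850°; total 13.488850
  W → negative
Point 2:
  Latitude: 21.532′ = 0.358867°; total 76.358867
  S → negative
  λ: 37.671′ = 0.627850°; total 80.627850
  W → negative
Point 3:
  Lat: 35.6352′ = 0.593920°; total 68.593920
  S ⇒ negate
  λ: 177 + 41.0236/60 = 177.683727
  hemisphere W, so the sign is −
Point 4:
  Lat: 37.429′ = 0.623817°; total 68.623817
  N → positive
  Longitude: 52 + 11.4221/60 = 52.190368
  E ⇒ keep positive
Point 5:
  Lat: 2 + 23.8948/60 = 2.398247
  hemisphere S, so the sign is −
  Lon: 12.551′ = 0.209183°; total 122.209183
  E → positive

1. -54.78997, -13.48885
2. -76.35887, -80.62785
3. -68.59392, -177.68373
4. 68.62382, 52.19037
5. -2.39825, 122.20918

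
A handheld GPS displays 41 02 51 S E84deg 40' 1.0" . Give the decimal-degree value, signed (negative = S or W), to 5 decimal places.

Latitude: 41 + 2/60 + 51/3600 = 41.047500
S → negative
Longitude: 40′ + 1″ = 40.01667′; 84 + 40.01667/60 = 84.666944
E ⇒ keep positive

-41.04750, 84.66694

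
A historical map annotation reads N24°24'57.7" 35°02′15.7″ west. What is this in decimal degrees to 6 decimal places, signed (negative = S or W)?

Latitude: 24′ + 57.7″ = 24.96167′; 24 + 24.96167/60 = 24.4160278
N → positive
Longitude: 2′ + 15.7″ = 2.26167′; 35 + 2.26167/60 = 35.0376944
hemisphere W, so the sign is −

24.416028, -35.037694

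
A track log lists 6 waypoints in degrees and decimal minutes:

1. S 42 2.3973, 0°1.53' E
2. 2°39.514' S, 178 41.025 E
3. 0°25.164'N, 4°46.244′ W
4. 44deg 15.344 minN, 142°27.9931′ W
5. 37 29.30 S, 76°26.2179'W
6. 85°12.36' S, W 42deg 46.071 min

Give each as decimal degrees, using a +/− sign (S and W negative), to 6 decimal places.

1. -42.039955, 0.025500
2. -2.658567, 178.683750
3. 0.419400, -4.770733
4. 44.255733, -142.466552
5. -37.488333, -76.436965
6. -85.206000, -42.767850

Point 1:
  Lat: 2.3973′ = 0.039955°; total 42.0399550
  hemisphere S, so the sign is −
  Longitude: 1.53′ = 0.025500°; total 0.0255000
  E → positive
Point 2:
  Lat: 2 + 39.514/60 = 2.6585667
  hemisphere S, so the sign is −
  Longitude: 41.025′ = 0.683750°; total 178.6837500
  E ⇒ keep positive
Point 3:
  φ: 25.164′ = 0.419400°; total 0.4194000
  N → positive
  λ: 4 + 46.244/60 = 4.7707333
  W → negative
Point 4:
  Lat: 44 + 15.344/60 = 44.2557333
  N ⇒ keep positive
  λ: 142 + 27.9931/60 = 142.4665517
  W ⇒ negate
Point 5:
  φ: 29.3′ = 0.488333°; total 37.4883333
  S ⇒ negate
  Longitude: 76 + 26.2179/60 = 76.4369650
  W ⇒ negate
Point 6:
  Latitude: 12.36′ = 0.206000°; total 85.2060000
  hemisphere S, so the sign is −
  Longitude: 46.071′ = 0.767850°; total 42.7678500
  W → negative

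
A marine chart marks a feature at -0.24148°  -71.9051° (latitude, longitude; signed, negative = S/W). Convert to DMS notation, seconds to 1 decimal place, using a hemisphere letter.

0°14′29.3″ S, 71°54′18.4″ W

Latitude is negative → S; |value| = 0.241480
Lat: whole degrees 0; 14.48880′ → 14′ and 29.328″
Longitude is negative → W; |value| = 71.905100
Lon: whole degrees 71; 54.30600′ → 54′ and 18.360″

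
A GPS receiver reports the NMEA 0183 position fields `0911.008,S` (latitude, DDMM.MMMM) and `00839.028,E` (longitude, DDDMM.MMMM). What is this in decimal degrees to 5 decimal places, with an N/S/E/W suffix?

9.18347° S, 8.65047° E

Lat: split at 2 digits → 09° and 11.008′; 9 + 11.008/60 = 9.183467
Longitude: degrees = first 3 digits = 8, minutes = 39.028; 8 + 39.028/60 = 8.650467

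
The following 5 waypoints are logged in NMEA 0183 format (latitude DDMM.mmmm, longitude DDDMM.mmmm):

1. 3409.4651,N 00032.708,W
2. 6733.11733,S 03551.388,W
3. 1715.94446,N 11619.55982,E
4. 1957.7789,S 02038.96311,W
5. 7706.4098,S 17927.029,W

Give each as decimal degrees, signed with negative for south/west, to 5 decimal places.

1. 34.15775, -0.54513
2. -67.55196, -35.85647
3. 17.26574, 116.32600
4. -19.96298, -20.64939
5. -77.10683, -179.45048

Point 1:
  Latitude: split at 2 digits → 34° and 9.4651′; 34 + 9.4651/60 = 34.157752
  N → positive
  Longitude: degrees = first 3 digits = 0, minutes = 32.708; 0 + 32.708/60 = 0.545133
  hemisphere W, so the sign is −
Point 2:
  Lat: degrees = first 2 digits = 67, minutes = 33.11733; 67 + 33.11733/60 = 67.551956
  S → negative
  Longitude: split at 3 digits → 035° and 51.388′; 35 + 51.388/60 = 35.856467
  hemisphere W, so the sign is −
Point 3:
  Latitude: degrees = first 2 digits = 17, minutes = 15.94446; 17 + 15.94446/60 = 17.265741
  N → positive
  Lon: degrees = first 3 digits = 116, minutes = 19.55982; 116 + 19.55982/60 = 116.325997
  E → positive
Point 4:
  φ: degrees = first 2 digits = 19, minutes = 57.7789; 19 + 57.7789/60 = 19.962982
  hemisphere S, so the sign is −
  λ: degrees = first 3 digits = 20, minutes = 38.96311; 20 + 38.96311/60 = 20.649385
  hemisphere W, so the sign is −
Point 5:
  Lat: split at 2 digits → 77° and 6.4098′; 77 + 6.4098/60 = 77.106830
  S ⇒ negate
  Longitude: split at 3 digits → 179° and 27.029′; 179 + 27.029/60 = 179.450483
  hemisphere W, so the sign is −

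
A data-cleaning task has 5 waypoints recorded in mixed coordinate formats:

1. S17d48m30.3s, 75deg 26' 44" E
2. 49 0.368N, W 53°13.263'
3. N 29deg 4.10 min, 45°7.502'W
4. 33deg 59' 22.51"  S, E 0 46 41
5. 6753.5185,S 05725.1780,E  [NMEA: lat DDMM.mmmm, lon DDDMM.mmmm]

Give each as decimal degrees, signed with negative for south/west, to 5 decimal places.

1. -17.80842, 75.44556
2. 49.00613, -53.22105
3. 29.06833, -45.12503
4. -33.98959, 0.77806
5. -67.89198, 57.41963

Point 1:
  Latitude: 17° + 48/60 + 30.3/3600 = 17 + 0.800000 + 0.008417 = 17.808417
  hemisphere S, so the sign is −
  λ: 26′ + 44″ = 26.73333′; 75 + 26.73333/60 = 75.445556
  E ⇒ keep positive
Point 2:
  φ: 0.368′ = 0.006133°; total 49.006133
  N → positive
  Lon: 53 + 13.263/60 = 53.221050
  W → negative
Point 3:
  φ: 29 + 4.1/60 = 29.068333
  N ⇒ keep positive
  Longitude: 45 + 7.502/60 = 45.125033
  W ⇒ negate
Point 4:
  φ: 33° + 59/60 + 22.51/3600 = 33 + 0.983333 + 0.006253 = 33.989586
  S → negative
  Lon: 0° + 46/60 + 41/3600 = 0 + 0.766667 + 0.011389 = 0.778056
  E → positive
Point 5:
  φ: split at 2 digits → 67° and 53.5185′; 67 + 53.5185/60 = 67.891975
  S ⇒ negate
  λ: degrees = first 3 digits = 57, minutes = 25.178; 57 + 25.178/60 = 57.419633
  E ⇒ keep positive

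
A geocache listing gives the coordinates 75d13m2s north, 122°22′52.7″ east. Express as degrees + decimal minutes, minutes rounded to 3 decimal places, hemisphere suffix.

75° 13.033′ N, 122° 22.878′ E

φ: 13 + 2/60 = 13.03333′
Longitude: 22 + 52.7/60 = 22.87833′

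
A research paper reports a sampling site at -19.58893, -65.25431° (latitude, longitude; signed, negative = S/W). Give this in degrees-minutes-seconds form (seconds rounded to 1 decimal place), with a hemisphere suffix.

19°35′20.1″ S, 65°15′15.5″ W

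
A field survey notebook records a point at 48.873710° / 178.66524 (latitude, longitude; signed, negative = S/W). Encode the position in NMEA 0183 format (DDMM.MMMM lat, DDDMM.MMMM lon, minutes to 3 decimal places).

4852.423,N / 17839.914,E

φ: minutes = (48.873710 − 48) × 60 = 52.42260
Lon: fractional part 0.665240 → 39.91440 minutes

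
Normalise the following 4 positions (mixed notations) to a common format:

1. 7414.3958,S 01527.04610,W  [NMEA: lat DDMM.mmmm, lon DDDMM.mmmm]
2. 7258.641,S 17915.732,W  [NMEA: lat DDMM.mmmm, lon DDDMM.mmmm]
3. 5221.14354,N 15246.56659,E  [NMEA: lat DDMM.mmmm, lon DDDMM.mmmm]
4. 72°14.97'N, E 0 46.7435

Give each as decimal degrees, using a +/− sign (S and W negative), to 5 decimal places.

1. -74.23993, -15.45077
2. -72.97735, -179.26220
3. 52.35239, 152.77611
4. 72.24950, 0.77906

Point 1:
  Latitude: degrees = first 2 digits = 74, minutes = 14.3958; 74 + 14.3958/60 = 74.239930
  S → negative
  Longitude: split at 3 digits → 015° and 27.0461′; 15 + 27.0461/60 = 15.450768
  W → negative
Point 2:
  Lat: degrees = first 2 digits = 72, minutes = 58.641; 72 + 58.641/60 = 72.977350
  hemisphere S, so the sign is −
  λ: degrees = first 3 digits = 179, minutes = 15.732; 179 + 15.732/60 = 179.262200
  W → negative
Point 3:
  Lat: split at 2 digits → 52° and 21.14354′; 52 + 21.14354/60 = 52.352392
  N → positive
  λ: degrees = first 3 digits = 152, minutes = 46.56659; 152 + 46.56659/60 = 152.776110
  E → positive
Point 4:
  φ: 14.97′ = 0.249500°; total 72.249500
  N → positive
  λ: 46.7435′ = 0.779058°; total 0.779058
  E → positive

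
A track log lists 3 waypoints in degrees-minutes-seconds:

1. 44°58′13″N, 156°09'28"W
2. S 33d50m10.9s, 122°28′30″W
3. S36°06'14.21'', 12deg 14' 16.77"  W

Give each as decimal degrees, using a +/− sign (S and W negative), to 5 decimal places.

1. 44.97028, -156.15778
2. -33.83636, -122.47500
3. -36.10395, -12.23799

Point 1:
  Lat: 44 + 58/60 + 13/3600 = 44.970278
  N → positive
  λ: 9′ + 28″ = 9.46667′; 156 + 9.46667/60 = 156.157778
  W → negative
Point 2:
  Lat: 50′ + 10.9″ = 50.18167′; 33 + 50.18167/60 = 33.836361
  S → negative
  λ: 28′ + 30″ = 28.50000′; 122 + 28.50000/60 = 122.475000
  hemisphere W, so the sign is −
Point 3:
  Lat: 36 + 6/60 + 14.21/3600 = 36.103947
  S ⇒ negate
  λ: 12 + 14/60 + 16.77/3600 = 12.237992
  W ⇒ negate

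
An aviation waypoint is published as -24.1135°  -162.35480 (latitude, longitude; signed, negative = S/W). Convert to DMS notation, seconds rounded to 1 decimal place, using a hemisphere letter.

Latitude is negative → S; |value| = 24.113500
Lat: whole degrees 24; 6.81000′ → 6′ and 48.600″
Longitude is negative → W; |value| = 162.354800
Longitude: whole degrees 162; 21.28800′ → 21′ and 17.280″

24°06′48.6″ S, 162°21′17.3″ W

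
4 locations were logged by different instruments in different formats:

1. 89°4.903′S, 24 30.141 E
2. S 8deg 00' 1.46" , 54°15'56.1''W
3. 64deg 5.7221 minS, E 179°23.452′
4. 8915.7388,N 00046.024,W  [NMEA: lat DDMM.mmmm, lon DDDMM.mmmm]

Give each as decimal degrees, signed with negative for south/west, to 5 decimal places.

1. -89.08172, 24.50235
2. -8.00041, -54.26558
3. -64.09537, 179.39087
4. 89.26231, -0.76707

Point 1:
  Lat: 89 + 4.903/60 = 89.081717
  S ⇒ negate
  Longitude: 24 + 30.141/60 = 24.502350
  E ⇒ keep positive
Point 2:
  Lat: 8° + 0/60 + 1.46/3600 = 8 + 0.000000 + 0.000406 = 8.000406
  S → negative
  λ: 54 + 15/60 + 56.1/3600 = 54.265583
  W ⇒ negate
Point 3:
  Latitude: 5.7221′ = 0.095368°; total 64.095368
  hemisphere S, so the sign is −
  Lon: 179 + 23.452/60 = 179.390867
  E ⇒ keep positive
Point 4:
  φ: split at 2 digits → 89° and 15.7388′; 89 + 15.7388/60 = 89.262313
  N → positive
  Longitude: split at 3 digits → 000° and 46.024′; 0 + 46.024/60 = 0.767067
  W → negative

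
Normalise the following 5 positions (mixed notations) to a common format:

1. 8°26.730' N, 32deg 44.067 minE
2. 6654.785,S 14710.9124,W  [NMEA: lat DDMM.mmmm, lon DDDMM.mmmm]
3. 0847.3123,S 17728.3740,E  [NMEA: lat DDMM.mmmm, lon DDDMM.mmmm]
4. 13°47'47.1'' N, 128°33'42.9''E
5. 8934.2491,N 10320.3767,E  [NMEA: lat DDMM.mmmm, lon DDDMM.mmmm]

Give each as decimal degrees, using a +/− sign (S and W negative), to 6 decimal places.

1. 8.445500, 32.734450
2. -66.913083, -147.181873
3. -8.788538, 177.472900
4. 13.796417, 128.561917
5. 89.570818, 103.339612

Point 1:
  φ: 8 + 26.73/60 = 8.4455000
  N → positive
  Lon: 44.067′ = 0.734450°; total 32.7344500
  E → positive
Point 2:
  Latitude: split at 2 digits → 66° and 54.785′; 66 + 54.785/60 = 66.9130833
  hemisphere S, so the sign is −
  λ: degrees = first 3 digits = 147, minutes = 10.9124; 147 + 10.9124/60 = 147.1818733
  W ⇒ negate
Point 3:
  Lat: degrees = first 2 digits = 8, minutes = 47.3123; 8 + 47.3123/60 = 8.7885383
  S ⇒ negate
  Lon: degrees = first 3 digits = 177, minutes = 28.374; 177 + 28.374/60 = 177.4729000
  E ⇒ keep positive
Point 4:
  Lat: 13 + 47/60 + 47.1/3600 = 13.7964167
  N → positive
  λ: 128 + 33/60 + 42.9/3600 = 128.5619167
  E ⇒ keep positive
Point 5:
  φ: split at 2 digits → 89° and 34.2491′; 89 + 34.2491/60 = 89.5708183
  N ⇒ keep positive
  Longitude: degrees = first 3 digits = 103, minutes = 20.3767; 103 + 20.3767/60 = 103.3396117
  E ⇒ keep positive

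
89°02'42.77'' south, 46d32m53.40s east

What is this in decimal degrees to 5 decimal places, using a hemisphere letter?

Lat: 2′ + 42.77″ = 2.71283′; 89 + 2.71283/60 = 89.045214
λ: 46° + 32/60 + 53.4/3600 = 46 + 0.533333 + 0.014833 = 46.548167

89.04521° S, 46.54817° E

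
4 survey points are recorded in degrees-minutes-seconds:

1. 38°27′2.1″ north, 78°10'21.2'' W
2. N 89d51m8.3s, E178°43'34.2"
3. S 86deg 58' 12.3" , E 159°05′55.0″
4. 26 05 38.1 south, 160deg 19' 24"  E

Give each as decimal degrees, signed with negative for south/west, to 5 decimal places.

Point 1:
  φ: 27′ + 2.1″ = 27.03500′; 38 + 27.03500/60 = 38.450583
  N → positive
  λ: 78 + 10/60 + 21.2/3600 = 78.172556
  hemisphere W, so the sign is −
Point 2:
  Latitude: 89 + 51/60 + 8.3/3600 = 89.852306
  N → positive
  Lon: 43′ + 34.2″ = 43.57000′; 178 + 43.57000/60 = 178.726167
  E ⇒ keep positive
Point 3:
  Lat: 86° + 58/60 + 12.3/3600 = 86 + 0.966667 + 0.003417 = 86.970083
  hemisphere S, so the sign is −
  Longitude: 5′ + 55″ = 5.91667′; 159 + 5.91667/60 = 159.098611
  E ⇒ keep positive
Point 4:
  Lat: 26° + 5/60 + 38.1/3600 = 26 + 0.083333 + 0.010583 = 26.093917
  hemisphere S, so the sign is −
  Lon: 160° + 19/60 + 24/3600 = 160 + 0.316667 + 0.006667 = 160.323333
  E → positive

1. 38.45058, -78.17256
2. 89.85231, 178.72617
3. -86.97008, 159.09861
4. -26.09392, 160.32333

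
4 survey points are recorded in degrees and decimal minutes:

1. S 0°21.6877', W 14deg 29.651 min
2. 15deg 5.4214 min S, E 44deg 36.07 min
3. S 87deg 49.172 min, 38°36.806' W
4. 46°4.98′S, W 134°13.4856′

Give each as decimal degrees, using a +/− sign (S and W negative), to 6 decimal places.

1. -0.361462, -14.494183
2. -15.090357, 44.601167
3. -87.819533, -38.613433
4. -46.083000, -134.224760

Point 1:
  φ: 21.6877′ = 0.361462°; total 0.3614617
  hemisphere S, so the sign is −
  Lon: 14 + 29.651/60 = 14.4941833
  W ⇒ negate
Point 2:
  φ: 5.4214′ = 0.090357°; total 15.0903567
  hemisphere S, so the sign is −
  Lon: 36.07′ = 0.601167°; total 44.6011667
  E ⇒ keep positive
Point 3:
  Latitude: 49.172′ = 0.819533°; total 87.8195333
  hemisphere S, so the sign is −
  Lon: 38 + 36.806/60 = 38.6134333
  W → negative
Point 4:
  Lat: 46 + 4.98/60 = 46.0830000
  S → negative
  Lon: 134 + 13.4856/60 = 134.2247600
  hemisphere W, so the sign is −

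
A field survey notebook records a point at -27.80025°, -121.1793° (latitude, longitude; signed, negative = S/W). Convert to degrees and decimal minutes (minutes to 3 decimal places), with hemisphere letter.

Latitude is negative → S; |value| = 27.800250
Latitude: 27° + 0.800250 × 60 = 27° 48.01500′
Longitude is negative → W; |value| = 121.179300
Longitude: 121° + 0.179300 × 60 = 121° 10.75800′

27° 48.015′ S, 121° 10.758′ W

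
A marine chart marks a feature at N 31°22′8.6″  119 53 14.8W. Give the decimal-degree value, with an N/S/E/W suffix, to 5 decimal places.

φ: 31 + 22/60 + 8.6/3600 = 31.369056
Lon: 119° + 53/60 + 14.8/3600 = 119 + 0.883333 + 0.004111 = 119.887444

31.36906° N, 119.88744° W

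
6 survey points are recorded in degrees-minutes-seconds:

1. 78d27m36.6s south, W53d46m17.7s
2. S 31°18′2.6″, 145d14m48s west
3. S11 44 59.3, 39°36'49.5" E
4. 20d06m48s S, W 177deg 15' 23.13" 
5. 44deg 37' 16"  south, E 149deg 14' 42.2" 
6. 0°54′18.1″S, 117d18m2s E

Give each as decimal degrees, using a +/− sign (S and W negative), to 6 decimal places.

1. -78.460167, -53.771583
2. -31.300722, -145.246667
3. -11.749806, 39.613750
4. -20.113333, -177.256425
5. -44.621111, 149.245056
6. -0.905028, 117.300556

Point 1:
  Latitude: 78 + 27/60 + 36.6/3600 = 78.4601667
  S ⇒ negate
  λ: 46′ + 17.7″ = 46.29500′; 53 + 46.29500/60 = 53.7715833
  hemisphere W, so the sign is −
Point 2:
  φ: 31 + 18/60 + 2.6/3600 = 31.3007222
  S ⇒ negate
  λ: 145 + 14/60 + 48/3600 = 145.2466667
  W ⇒ negate
Point 3:
  Latitude: 11 + 44/60 + 59.3/3600 = 11.7498056
  hemisphere S, so the sign is −
  Longitude: 36′ + 49.5″ = 36.82500′; 39 + 36.82500/60 = 39.6137500
  E → positive
Point 4:
  Lat: 6′ + 48″ = 6.80000′; 20 + 6.80000/60 = 20.1133333
  hemisphere S, so the sign is −
  Lon: 177 + 15/60 + 23.13/3600 = 177.2564250
  W ⇒ negate
Point 5:
  Lat: 37′ + 16″ = 37.26667′; 44 + 37.26667/60 = 44.6211111
  S → negative
  Lon: 149 + 14/60 + 42.2/3600 = 149.2450556
  E ⇒ keep positive
Point 6:
  Lat: 54′ + 18.1″ = 54.30167′; 0 + 54.30167/60 = 0.9050278
  S → negative
  Longitude: 117 + 18/60 + 2/3600 = 117.3005556
  E ⇒ keep positive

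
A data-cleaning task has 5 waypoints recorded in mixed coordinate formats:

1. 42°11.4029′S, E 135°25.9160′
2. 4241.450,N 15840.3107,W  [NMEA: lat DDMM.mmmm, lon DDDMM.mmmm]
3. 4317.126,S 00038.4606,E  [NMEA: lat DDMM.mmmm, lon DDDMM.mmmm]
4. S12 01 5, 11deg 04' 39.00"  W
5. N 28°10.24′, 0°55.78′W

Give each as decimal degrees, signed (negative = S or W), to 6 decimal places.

1. -42.190048, 135.431933
2. 42.690833, -158.671845
3. -43.285433, 0.641010
4. -12.018056, -11.077500
5. 28.170667, -0.929667

Point 1:
  φ: 11.4029′ = 0.190048°; total 42.1900483
  S → negative
  λ: 25.916′ = 0.431933°; total 135.4319333
  E → positive
Point 2:
  φ: split at 2 digits → 42° and 41.45′; 42 + 41.45/60 = 42.6908333
  N ⇒ keep positive
  Lon: split at 3 digits → 158° and 40.3107′; 158 + 40.3107/60 = 158.6718450
  W ⇒ negate
Point 3:
  Latitude: split at 2 digits → 43° and 17.126′; 43 + 17.126/60 = 43.2854333
  S ⇒ negate
  λ: split at 3 digits → 000° and 38.4606′; 0 + 38.4606/60 = 0.6410100
  E ⇒ keep positive
Point 4:
  φ: 1′ + 5″ = 1.08333′; 12 + 1.08333/60 = 12.0180556
  S → negative
  Longitude: 11 + 4/60 + 39/3600 = 11.0775000
  W ⇒ negate
Point 5:
  φ: 10.24′ = 0.170667°; total 28.1706667
  N → positive
  Longitude: 0 + 55.78/60 = 0.9296667
  W → negative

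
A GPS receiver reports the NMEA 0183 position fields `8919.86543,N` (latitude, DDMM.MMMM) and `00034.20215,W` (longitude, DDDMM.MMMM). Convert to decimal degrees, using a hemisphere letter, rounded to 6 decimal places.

89.331091° N, 0.570036° W

φ: degrees = first 2 digits = 89, minutes = 19.86543; 89 + 19.86543/60 = 89.3310905
Lon: split at 3 digits → 000° and 34.20215′; 0 + 34.20215/60 = 0.5700358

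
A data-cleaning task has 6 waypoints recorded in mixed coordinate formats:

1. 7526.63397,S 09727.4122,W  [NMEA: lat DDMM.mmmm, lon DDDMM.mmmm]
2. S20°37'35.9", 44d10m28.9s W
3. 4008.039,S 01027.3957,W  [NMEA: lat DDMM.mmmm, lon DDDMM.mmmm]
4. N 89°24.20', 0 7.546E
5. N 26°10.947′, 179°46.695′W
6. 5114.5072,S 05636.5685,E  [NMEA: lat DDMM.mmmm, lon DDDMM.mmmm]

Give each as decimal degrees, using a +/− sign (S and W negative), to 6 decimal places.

1. -75.443900, -97.456870
2. -20.626639, -44.174694
3. -40.133983, -10.456595
4. 89.403333, 0.125767
5. 26.182450, -179.778250
6. -51.241787, 56.609475

Point 1:
  φ: split at 2 digits → 75° and 26.63397′; 75 + 26.63397/60 = 75.4438995
  S → negative
  λ: degrees = first 3 digits = 97, minutes = 27.4122; 97 + 27.4122/60 = 97.4568700
  hemisphere W, so the sign is −
Point 2:
  Lat: 20° + 37/60 + 35.9/3600 = 20 + 0.616667 + 0.009972 = 20.6266389
  S → negative
  Lon: 44 + 10/60 + 28.9/3600 = 44.1746944
  W → negative
Point 3:
  Latitude: split at 2 digits → 40° and 8.039′; 40 + 8.039/60 = 40.1339833
  S ⇒ negate
  Lon: degrees = first 3 digits = 10, minutes = 27.3957; 10 + 27.3957/60 = 10.4565950
  W → negative
Point 4:
  Latitude: 89 + 24.2/60 = 89.4033333
  N ⇒ keep positive
  Lon: 0 + 7.546/60 = 0.1257667
  E ⇒ keep positive
Point 5:
  Latitude: 10.947′ = 0.182450°; total 26.1824500
  N ⇒ keep positive
  λ: 46.695′ = 0.778250°; total 179.7782500
  W ⇒ negate
Point 6:
  Lat: degrees = first 2 digits = 51, minutes = 14.5072; 51 + 14.5072/60 = 51.2417867
  S ⇒ negate
  Lon: degrees = first 3 digits = 56, minutes = 36.5685; 56 + 36.5685/60 = 56.6094750
  E ⇒ keep positive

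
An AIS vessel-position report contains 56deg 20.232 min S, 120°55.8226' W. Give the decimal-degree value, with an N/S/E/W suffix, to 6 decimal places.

Lat: 20.232′ = 0.337200°; total 56.3372000
Longitude: 120 + 55.8226/60 = 120.9303767

56.337200° S, 120.930377° W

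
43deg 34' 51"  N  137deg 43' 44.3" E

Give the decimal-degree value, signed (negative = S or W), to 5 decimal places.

Latitude: 34′ + 51″ = 34.85000′; 43 + 34.85000/60 = 43.580833
N ⇒ keep positive
λ: 137° + 43/60 + 44.3/3600 = 137 + 0.716667 + 0.012306 = 137.728972
E ⇒ keep positive

43.58083, 137.72897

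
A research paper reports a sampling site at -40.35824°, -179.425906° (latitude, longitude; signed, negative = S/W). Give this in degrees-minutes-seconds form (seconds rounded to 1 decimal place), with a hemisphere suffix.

40°21′29.7″ S, 179°25′33.3″ W

Latitude is negative → S; |value| = 40.358240
φ: whole degrees 40; 21.49440′ → 21′ and 29.664″
Longitude is negative → W; |value| = 179.425906
λ: whole degrees 179; 25.55436′ → 25′ and 33.262″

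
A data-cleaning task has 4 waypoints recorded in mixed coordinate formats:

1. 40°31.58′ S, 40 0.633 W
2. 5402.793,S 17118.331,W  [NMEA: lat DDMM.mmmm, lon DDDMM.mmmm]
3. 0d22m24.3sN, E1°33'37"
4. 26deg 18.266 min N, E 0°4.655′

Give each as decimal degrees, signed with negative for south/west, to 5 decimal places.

1. -40.52633, -40.01055
2. -54.04655, -171.30552
3. 0.37342, 1.56028
4. 26.30443, 0.07758

Point 1:
  Latitude: 31.58′ = 0.526333°; total 40.526333
  S → negative
  Lon: 40 + 0.633/60 = 40.010550
  hemisphere W, so the sign is −
Point 2:
  Lat: split at 2 digits → 54° and 2.793′; 54 + 2.793/60 = 54.046550
  S → negative
  Lon: degrees = first 3 digits = 171, minutes = 18.331; 171 + 18.331/60 = 171.305517
  W ⇒ negate
Point 3:
  Latitude: 0° + 22/60 + 24.3/3600 = 0 + 0.366667 + 0.006750 = 0.373417
  N → positive
  λ: 33′ + 37″ = 33.61667′; 1 + 33.61667/60 = 1.560278
  E → positive
Point 4:
  Latitude: 26 + 18.266/60 = 26.304433
  N → positive
  λ: 0 + 4.655/60 = 0.077583
  E ⇒ keep positive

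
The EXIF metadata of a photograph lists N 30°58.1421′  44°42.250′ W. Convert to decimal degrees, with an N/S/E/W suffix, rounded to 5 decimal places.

30.96904° N, 44.70417° W

Latitude: 58.1421′ = 0.969035°; total 30.969035
Longitude: 44 + 42.25/60 = 44.704167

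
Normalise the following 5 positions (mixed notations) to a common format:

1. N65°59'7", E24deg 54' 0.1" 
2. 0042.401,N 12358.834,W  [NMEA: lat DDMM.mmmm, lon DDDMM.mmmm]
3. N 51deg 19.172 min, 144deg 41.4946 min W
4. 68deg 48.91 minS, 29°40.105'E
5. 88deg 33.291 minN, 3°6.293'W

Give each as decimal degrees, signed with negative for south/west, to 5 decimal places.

Point 1:
  φ: 59′ + 7″ = 59.11667′; 65 + 59.11667/60 = 65.985278
  N ⇒ keep positive
  Lon: 54′ + 0.1″ = 54.00167′; 24 + 54.00167/60 = 24.900028
  E ⇒ keep positive
Point 2:
  Latitude: split at 2 digits → 00° and 42.401′; 0 + 42.401/60 = 0.706683
  N → positive
  Lon: degrees = first 3 digits = 123, minutes = 58.834; 123 + 58.834/60 = 123.980567
  W → negative
Point 3:
  Lat: 19.172′ = 0.319533°; total 51.319533
  N → positive
  Lon: 41.4946′ = 0.691577°; total 144.691577
  W → negative
Point 4:
  Latitude: 68 + 48.91/60 = 68.815167
  S → negative
  λ: 29 + 40.105/60 = 29.668417
  E → positive
Point 5:
  Latitude: 88 + 33.291/60 = 88.554850
  N → positive
  Lon: 3 + 6.293/60 = 3.104883
  W ⇒ negate

1. 65.98528, 24.90003
2. 0.70668, -123.98057
3. 51.31953, -144.69158
4. -68.81517, 29.66842
5. 88.55485, -3.10488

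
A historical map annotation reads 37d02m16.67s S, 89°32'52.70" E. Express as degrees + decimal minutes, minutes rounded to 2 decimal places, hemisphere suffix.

Latitude: 2 + 16.67/60 = 2.2778′
λ: 32 + 52.7/60 = 32.8783′

37° 2.28′ S, 89° 32.88′ E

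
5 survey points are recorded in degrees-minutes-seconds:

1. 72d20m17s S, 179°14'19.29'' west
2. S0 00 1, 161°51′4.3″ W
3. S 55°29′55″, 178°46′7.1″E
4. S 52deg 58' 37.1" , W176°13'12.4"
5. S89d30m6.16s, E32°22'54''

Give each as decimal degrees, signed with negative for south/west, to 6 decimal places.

1. -72.338056, -179.238692
2. -0.000278, -161.851194
3. -55.498611, 178.768639
4. -52.976972, -176.220111
5. -89.501711, 32.381667

Point 1:
  Lat: 20′ + 17″ = 20.28333′; 72 + 20.28333/60 = 72.3380556
  S → negative
  λ: 14′ + 19.29″ = 14.32150′; 179 + 14.32150/60 = 179.2386917
  W ⇒ negate
Point 2:
  Latitude: 0′ + 1″ = 0.01667′; 0 + 0.01667/60 = 0.0002778
  hemisphere S, so the sign is −
  Longitude: 51′ + 4.3″ = 51.07167′; 161 + 51.07167/60 = 161.8511944
  W ⇒ negate
Point 3:
  Lat: 55 + 29/60 + 55/3600 = 55.4986111
  S ⇒ negate
  Longitude: 46′ + 7.1″ = 46.11833′; 178 + 46.11833/60 = 178.7686389
  E ⇒ keep positive
Point 4:
  φ: 58′ + 37.1″ = 58.61833′; 52 + 58.61833/60 = 52.9769722
  S ⇒ negate
  Longitude: 13′ + 12.4″ = 13.20667′; 176 + 13.20667/60 = 176.2201111
  W → negative
Point 5:
  Latitude: 89° + 30/60 + 6.16/3600 = 89 + 0.500000 + 0.001711 = 89.5017111
  S → negative
  λ: 32 + 22/60 + 54/3600 = 32.3816667
  E → positive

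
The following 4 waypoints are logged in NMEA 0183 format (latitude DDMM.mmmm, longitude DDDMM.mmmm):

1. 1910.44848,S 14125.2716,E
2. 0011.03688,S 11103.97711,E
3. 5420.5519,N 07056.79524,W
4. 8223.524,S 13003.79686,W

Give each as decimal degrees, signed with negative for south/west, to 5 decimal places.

1. -19.17414, 141.42119
2. -0.18395, 111.06629
3. 54.34253, -70.94659
4. -82.39207, -130.06328

Point 1:
  Latitude: split at 2 digits → 19° and 10.44848′; 19 + 10.44848/60 = 19.174141
  S → negative
  λ: degrees = first 3 digits = 141, minutes = 25.2716; 141 + 25.2716/60 = 141.421193
  E ⇒ keep positive
Point 2:
  φ: degrees = first 2 digits = 0, minutes = 11.03688; 0 + 11.03688/60 = 0.183948
  hemisphere S, so the sign is −
  Longitude: split at 3 digits → 111° and 3.97711′; 111 + 3.97711/60 = 111.066285
  E ⇒ keep positive
Point 3:
  Latitude: split at 2 digits → 54° and 20.5519′; 54 + 20.5519/60 = 54.342532
  N ⇒ keep positive
  Longitude: split at 3 digits → 070° and 56.79524′; 70 + 56.79524/60 = 70.946587
  W ⇒ negate
Point 4:
  φ: split at 2 digits → 82° and 23.524′; 82 + 23.524/60 = 82.392067
  hemisphere S, so the sign is −
  λ: degrees = first 3 digits = 130, minutes = 3.79686; 130 + 3.79686/60 = 130.063281
  hemisphere W, so the sign is −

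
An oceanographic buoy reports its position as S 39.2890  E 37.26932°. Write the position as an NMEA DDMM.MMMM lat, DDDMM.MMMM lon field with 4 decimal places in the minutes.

Latitude: 39° + 0.289000 × 60 = 39° 17.340000′
Lon: 37° + 0.269320 × 60 = 37° 16.159200′

3917.3400,S / 03716.1592,E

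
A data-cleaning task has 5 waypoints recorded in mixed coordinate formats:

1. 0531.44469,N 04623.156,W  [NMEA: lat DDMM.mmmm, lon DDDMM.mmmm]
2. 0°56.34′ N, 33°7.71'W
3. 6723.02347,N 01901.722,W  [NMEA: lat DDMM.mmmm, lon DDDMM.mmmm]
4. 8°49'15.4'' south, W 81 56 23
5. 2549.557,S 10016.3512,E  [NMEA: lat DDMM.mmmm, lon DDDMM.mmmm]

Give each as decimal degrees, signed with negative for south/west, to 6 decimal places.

Point 1:
  φ: split at 2 digits → 05° and 31.44469′; 5 + 31.44469/60 = 5.5240782
  N ⇒ keep positive
  λ: degrees = first 3 digits = 46, minutes = 23.156; 46 + 23.156/60 = 46.3859333
  W ⇒ negate
Point 2:
  φ: 56.34′ = 0.939000°; total 0.9390000
  N ⇒ keep positive
  Longitude: 33 + 7.71/60 = 33.1285000
  W ⇒ negate
Point 3:
  Lat: degrees = first 2 digits = 67, minutes = 23.02347; 67 + 23.02347/60 = 67.3837245
  N → positive
  λ: split at 3 digits → 019° and 1.722′; 19 + 1.722/60 = 19.0287000
  hemisphere W, so the sign is −
Point 4:
  Latitude: 49′ + 15.4″ = 49.25667′; 8 + 49.25667/60 = 8.8209444
  S → negative
  Lon: 81° + 56/60 + 23/3600 = 81 + 0.933333 + 0.006389 = 81.9397222
  W ⇒ negate
Point 5:
  Latitude: split at 2 digits → 25° and 49.557′; 25 + 49.557/60 = 25.8259500
  hemisphere S, so the sign is −
  λ: degrees = first 3 digits = 100, minutes = 16.3512; 100 + 16.3512/60 = 100.2725200
  E → positive

1. 5.524078, -46.385933
2. 0.939000, -33.128500
3. 67.383725, -19.028700
4. -8.820944, -81.939722
5. -25.825950, 100.272520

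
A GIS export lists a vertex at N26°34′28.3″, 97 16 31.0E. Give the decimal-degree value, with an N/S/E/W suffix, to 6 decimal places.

Lat: 26° + 34/60 + 28.3/3600 = 26 + 0.566667 + 0.007861 = 26.5745278
Lon: 16′ + 31″ = 16.51667′; 97 + 16.51667/60 = 97.2752778

26.574528° N, 97.275278° E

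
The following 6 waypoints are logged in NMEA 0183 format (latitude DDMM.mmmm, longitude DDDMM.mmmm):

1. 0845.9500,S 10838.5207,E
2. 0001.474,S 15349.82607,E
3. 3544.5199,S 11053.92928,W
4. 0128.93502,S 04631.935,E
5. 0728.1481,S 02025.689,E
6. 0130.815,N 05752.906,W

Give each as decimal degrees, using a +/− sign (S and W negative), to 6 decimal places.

1. -8.765833, 108.642012
2. -0.024567, 153.830435
3. -35.741998, -110.898821
4. -1.482250, 46.532250
5. -7.469135, 20.428150
6. 1.513583, -57.881767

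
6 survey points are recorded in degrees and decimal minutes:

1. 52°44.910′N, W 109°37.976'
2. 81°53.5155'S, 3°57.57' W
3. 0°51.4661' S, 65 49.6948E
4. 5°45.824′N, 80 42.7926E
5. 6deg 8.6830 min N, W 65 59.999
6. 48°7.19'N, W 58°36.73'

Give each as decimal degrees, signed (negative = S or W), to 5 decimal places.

Point 1:
  φ: 52 + 44.91/60 = 52.748500
  N → positive
  λ: 109 + 37.976/60 = 109.632933
  W → negative
Point 2:
  Latitude: 81 + 53.5155/60 = 81.891925
  hemisphere S, so the sign is −
  Lon: 57.57′ = 0.959500°; total 3.959500
  W → negative
Point 3:
  Latitude: 0 + 51.4661/60 = 0.857768
  S ⇒ negate
  Lon: 49.6948′ = 0.828247°; total 65.828247
  E ⇒ keep positive
Point 4:
  Lat: 45.824′ = 0.763733°; total 5.763733
  N → positive
  Longitude: 42.7926′ = 0.713210°; total 80.713210
  E ⇒ keep positive
Point 5:
  Lat: 8.683′ = 0.144717°; total 6.144717
  N → positive
  λ: 65 + 59.999/60 = 65.999983
  W → negative
Point 6:
  φ: 7.19′ = 0.119833°; total 48.119833
  N ⇒ keep positive
  λ: 58 + 36.73/60 = 58.612167
  hemisphere W, so the sign is −

1. 52.74850, -109.63293
2. -81.89193, -3.95950
3. -0.85777, 65.82825
4. 5.76373, 80.71321
5. 6.14472, -65.99998
6. 48.11983, -58.61217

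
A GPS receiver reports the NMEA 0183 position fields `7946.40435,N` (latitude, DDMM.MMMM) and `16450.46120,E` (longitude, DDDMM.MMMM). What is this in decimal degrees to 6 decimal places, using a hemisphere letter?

79.773406° N, 164.841020° E

φ: degrees = first 2 digits = 79, minutes = 46.40435; 79 + 46.40435/60 = 79.7734058
Longitude: split at 3 digits → 164° and 50.4612′; 164 + 50.4612/60 = 164.8410200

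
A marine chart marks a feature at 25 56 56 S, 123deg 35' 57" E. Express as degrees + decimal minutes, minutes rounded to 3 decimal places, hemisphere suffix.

25° 56.933′ S, 123° 35.950′ E

Latitude: seconds/60 = 0.93333; minutes = 56 + 0.93333 = 56.93333
λ: 35 + 57/60 = 35.95000′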